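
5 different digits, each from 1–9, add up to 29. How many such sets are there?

5 distinct digits from 1–9 sum between 15 and 35.

8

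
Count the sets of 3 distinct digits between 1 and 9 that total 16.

8

3 distinct digits from 1–9 sum between 6 and 24.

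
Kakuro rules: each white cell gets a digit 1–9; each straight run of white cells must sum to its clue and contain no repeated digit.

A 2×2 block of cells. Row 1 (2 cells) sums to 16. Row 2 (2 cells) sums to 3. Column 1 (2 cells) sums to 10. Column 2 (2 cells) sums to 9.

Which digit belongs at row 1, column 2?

16 in 2 cells must be {7,9}; 3 in 2 cells must be {1,2}.
The 16 across and the 9 down share only 7, so (1,2) = 7.
(2,2) = 9 − 7 = 2 completes the 9 down.
(1,1) = 16 − 7 = 9 completes the 16 across.
(2,1) = 3 − 2 = 1 completes the 3 across.

7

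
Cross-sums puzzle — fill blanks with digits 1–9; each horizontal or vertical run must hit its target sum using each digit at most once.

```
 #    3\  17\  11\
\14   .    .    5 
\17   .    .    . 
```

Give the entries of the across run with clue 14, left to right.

1 8 5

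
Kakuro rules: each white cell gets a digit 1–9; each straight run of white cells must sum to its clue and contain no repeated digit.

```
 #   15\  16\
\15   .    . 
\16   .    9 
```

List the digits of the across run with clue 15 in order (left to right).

8, 7

16 in 2 cells must be {7,9}.
R1C2 = 16 − 9 = 7 completes the 16 down.
R2C1 = 16 − 9 = 7 completes the 16 across.
R1C1 = 15 − 7 = 8 completes the 15 across.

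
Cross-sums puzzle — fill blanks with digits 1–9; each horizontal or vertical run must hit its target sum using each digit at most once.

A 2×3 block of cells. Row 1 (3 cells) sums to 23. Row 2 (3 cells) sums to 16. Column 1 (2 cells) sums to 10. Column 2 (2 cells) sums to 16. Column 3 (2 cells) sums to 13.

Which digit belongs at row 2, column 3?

23 in 3 cells must be {6,8,9}; 16 in 2 cells must be {7,9}.
The 23 across and the 16 down share only 9, so (1,2) = 9.
(2,2) = 16 − 9 = 7 completes the 16 down.
Nothing is forced directly, so branch on (1,1), whose candidates are 6 or 8. If (1,1) = 8: that forces (1,3) = 6, after which (2,1) would have to be in {1,3,4,5,6,8} for the 16 across but in {2} for the 10 down — contradiction. So (1,1) = 6.
(1,3) = 23 − 15 = 8 completes the 23 across.
(2,1) = 10 − 6 = 4 completes the 10 down.
(2,3) = 16 − 11 = 5 completes the 16 across.

5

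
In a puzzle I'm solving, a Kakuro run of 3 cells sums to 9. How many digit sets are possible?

3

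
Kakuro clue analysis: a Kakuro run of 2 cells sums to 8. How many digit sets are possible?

3

2 distinct digits from 1–9 sum between 3 and 17.
Enumerating: {1,7}, {2,6}, {3,5}.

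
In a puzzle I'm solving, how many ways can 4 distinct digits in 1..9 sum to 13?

4 distinct digits from 1–9 sum between 10 and 30.
Enumerating: {1,2,3,7}, {1,2,4,6}, {1,3,4,5}.

3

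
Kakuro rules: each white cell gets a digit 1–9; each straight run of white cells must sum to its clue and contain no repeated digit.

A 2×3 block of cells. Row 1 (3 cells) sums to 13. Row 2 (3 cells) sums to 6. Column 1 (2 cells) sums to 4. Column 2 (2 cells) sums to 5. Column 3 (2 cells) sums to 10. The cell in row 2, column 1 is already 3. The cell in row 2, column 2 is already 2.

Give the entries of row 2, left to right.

3 2 1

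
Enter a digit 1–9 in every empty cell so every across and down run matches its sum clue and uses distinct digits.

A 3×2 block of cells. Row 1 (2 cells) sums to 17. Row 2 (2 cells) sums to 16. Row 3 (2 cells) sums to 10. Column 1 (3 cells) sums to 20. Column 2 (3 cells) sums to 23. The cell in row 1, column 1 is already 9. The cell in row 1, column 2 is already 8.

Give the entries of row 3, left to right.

4 6

17 in 2 cells must be {8,9}; 16 in 2 cells must be {7,9}; 23 in 3 cells must be {6,8,9}.
(2,1) = 7: the only remaining digit allowed by both the 16 across and the 20 down.
(2,2) = 16 − 7 = 9 completes the 16 across.
(3,1) = 20 − 16 = 4 completes the 20 down.
(3,2) = 10 − 4 = 6 completes the 10 across.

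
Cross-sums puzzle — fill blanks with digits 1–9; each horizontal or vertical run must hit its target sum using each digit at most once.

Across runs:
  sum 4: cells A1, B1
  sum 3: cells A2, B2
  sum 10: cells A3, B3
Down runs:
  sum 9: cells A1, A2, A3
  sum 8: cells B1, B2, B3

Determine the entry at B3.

4 in 2 cells must be {1,3}; 3 in 2 cells must be {1,2}.
Nothing is forced directly, so branch on A1, whose candidates are 1 or 3. If A1 = 3: that forces B1 = 1, B2 = 2, after which B3 would have to be in {1,2,3,4,6,7,8,9} for the 10 across but in {5} for the 8 down — contradiction. So A1 = 1.
B1 = 4 − 1 = 3 completes the 4 across.
Given what's placed, A2 must be 2 to fit the 3 across and 9 down.
B2 = 3 − 2 = 1 completes the 3 across.
A3 = 9 − 3 = 6 completes the 9 down.
B3 = 10 − 6 = 4 completes the 10 across.

4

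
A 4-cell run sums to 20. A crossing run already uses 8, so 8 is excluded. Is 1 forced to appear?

Counterexample: {2,3,6,9} sums to 20 under that restriction without using 1.

No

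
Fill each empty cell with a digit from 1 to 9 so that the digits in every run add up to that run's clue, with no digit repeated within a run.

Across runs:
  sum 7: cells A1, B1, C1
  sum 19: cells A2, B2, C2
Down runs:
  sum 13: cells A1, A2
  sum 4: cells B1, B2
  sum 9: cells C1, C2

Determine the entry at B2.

7 in 3 cells must be {1,2,4}; 4 in 2 cells must be {1,3}.
The 7 across and the 13 down share only 4, so A1 = 4.
Given what's placed, B1 must be 1 to fit the 7 across and 4 down.
C1 = 7 − 5 = 2 completes the 7 across.
A2 = 13 − 4 = 9 completes the 13 down.
B2 = 4 − 1 = 3 completes the 4 down.
C2 = 19 − 12 = 7 completes the 19 across.

3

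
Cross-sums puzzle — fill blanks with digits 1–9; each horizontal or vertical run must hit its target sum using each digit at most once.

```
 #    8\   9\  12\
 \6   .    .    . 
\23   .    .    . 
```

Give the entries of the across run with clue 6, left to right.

6 in 3 cells must be {1,2,3}; 23 in 3 cells must be {6,8,9}.
The 6 across and the 12 down share only 3, so R1C3 = 3.
The 23 across and the 8 down share only 6, so R2C1 = 6.
R2C2 = 8: the only remaining digit allowed by both the 23 across and the 9 down.
R2C3 = 23 − 14 = 9 completes the 23 across.
R1C1 = 8 − 6 = 2 completes the 8 down.
R1C2 = 6 − 5 = 1 completes the 6 across.

2 1 3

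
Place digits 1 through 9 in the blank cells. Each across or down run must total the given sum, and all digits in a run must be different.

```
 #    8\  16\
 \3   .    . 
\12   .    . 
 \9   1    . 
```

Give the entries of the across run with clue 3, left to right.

3 in 2 cells must be {1,2}.
Given what's placed, R1C1 must be 2 to fit the 3 across and 8 down.
R1C2 = 3 − 2 = 1 completes the 3 across.
R2C1 = 8 − 3 = 5 completes the 8 down.
R2C2 = 12 − 5 = 7 completes the 12 across.
R3C2 = 9 − 1 = 8 completes the 9 across.

2, 1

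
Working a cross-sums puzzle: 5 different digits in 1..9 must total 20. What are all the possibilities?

5 distinct digits from 1–9 sum between 15 and 35.

{1,2,3,5,9}; {1,2,3,6,8}; {1,2,4,5,8}; {1,2,4,6,7}; {1,3,4,5,7}; {2,3,4,5,6}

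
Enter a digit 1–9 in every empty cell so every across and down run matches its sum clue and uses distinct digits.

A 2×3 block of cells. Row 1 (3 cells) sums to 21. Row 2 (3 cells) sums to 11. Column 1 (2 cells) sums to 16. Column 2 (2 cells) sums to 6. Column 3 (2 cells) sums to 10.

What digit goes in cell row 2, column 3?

16 in 2 cells must be {7,9}.
The 11 across and the 16 down share only 7, so (2,1) = 7.
Given what's placed, (2,2) must be 1 to fit the 11 across and 6 down.
(2,3) = 11 − 8 = 3 completes the 11 across.
(1,1) = 16 − 7 = 9 completes the 16 down.
(1,2) = 6 − 1 = 5 completes the 6 down.
(1,3) = 21 − 14 = 7 completes the 21 across.

3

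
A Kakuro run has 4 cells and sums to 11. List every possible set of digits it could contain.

{1,2,3,5}

4 distinct digits from 1–9 sum between 10 and 30.
Only one set works: {1,2,3,5}.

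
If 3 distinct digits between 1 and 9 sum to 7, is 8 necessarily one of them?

No

The only way to make 7 from 3 distinct digits is {1,2,4}, which does not contain 8.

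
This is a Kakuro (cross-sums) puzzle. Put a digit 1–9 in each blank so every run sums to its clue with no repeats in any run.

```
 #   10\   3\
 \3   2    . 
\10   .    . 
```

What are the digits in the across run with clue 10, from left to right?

3 in 2 cells must be {1,2}.
R1C2 = 3 − 2 = 1 completes the 3 across.
R2C1 = 10 − 2 = 8 completes the 10 down.
R2C2 = 10 − 8 = 2 completes the 10 across.

8 2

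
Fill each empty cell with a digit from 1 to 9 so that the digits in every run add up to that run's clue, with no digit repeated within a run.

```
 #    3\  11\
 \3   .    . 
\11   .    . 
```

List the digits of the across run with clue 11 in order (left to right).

2, 9

3 in 2 cells must be {1,2}.
The 3 across and the 11 down share only 2, so R1C2 = 2.
The 11 across and the 3 down share only 2, so R2C1 = 2.
R2C2 = 11 − 2 = 9 completes the 11 across.
R1C1 = 3 − 2 = 1 completes the 3 across.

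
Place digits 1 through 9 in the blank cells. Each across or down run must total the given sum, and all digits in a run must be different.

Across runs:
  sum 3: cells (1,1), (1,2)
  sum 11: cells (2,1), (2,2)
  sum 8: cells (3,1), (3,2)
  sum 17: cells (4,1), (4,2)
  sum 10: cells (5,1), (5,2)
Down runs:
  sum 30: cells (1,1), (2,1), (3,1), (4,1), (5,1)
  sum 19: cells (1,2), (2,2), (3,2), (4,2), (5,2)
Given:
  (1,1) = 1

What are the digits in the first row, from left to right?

1, 2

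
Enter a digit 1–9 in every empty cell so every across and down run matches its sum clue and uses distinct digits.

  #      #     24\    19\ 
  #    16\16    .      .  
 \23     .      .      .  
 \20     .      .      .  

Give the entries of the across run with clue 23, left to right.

9 8 6

16 in 2 cells must be {7,9}; 23 in 3 cells must be {6,8,9}; 24 in 3 cells must be {7,8,9}.
Only 9 fits R2C1 under both its across sum 23 and down sum 16.
Given what's placed, R2C2 must be 8 to fit the 23 across and 24 down.
R2C3 = 23 − 17 = 6 completes the 23 across.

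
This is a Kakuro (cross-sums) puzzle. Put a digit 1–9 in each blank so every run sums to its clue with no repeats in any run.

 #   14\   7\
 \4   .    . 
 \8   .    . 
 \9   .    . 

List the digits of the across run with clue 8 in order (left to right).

4 in 2 cells must be {1,3}; 7 in 3 cells must be {1,2,4}.
The 4 across and the 7 down share only 1, so R1C2 = 1.
Given what's placed, R2C2 must be 2 to fit the 8 across and 7 down.
R3C2 = 7 − 3 = 4 completes the 7 down.
R1C1 = 4 − 1 = 3 completes the 4 across.
R2C1 = 8 − 2 = 6 completes the 8 across.
R3C1 = 9 − 4 = 5 completes the 9 across.

6 2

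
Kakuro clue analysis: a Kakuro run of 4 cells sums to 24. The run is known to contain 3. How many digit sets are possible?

4 distinct digits from 1–9 sum between 10 and 30.
Keeping only sets containing 3.
Enumerating: {3,4,8,9}, {3,5,7,9}, {3,6,7,8}.

3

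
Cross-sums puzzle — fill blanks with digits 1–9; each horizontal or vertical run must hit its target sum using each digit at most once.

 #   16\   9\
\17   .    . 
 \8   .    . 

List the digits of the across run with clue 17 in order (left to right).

17 in 2 cells must be {8,9}; 16 in 2 cells must be {7,9}.
The 17 across and the 16 down share only 9, so R1C1 = 9.
R1C2 = 17 − 9 = 8 completes the 17 across.
R2C1 = 16 − 9 = 7 completes the 16 down.
R2C2 = 8 − 7 = 1 completes the 8 across.

9, 8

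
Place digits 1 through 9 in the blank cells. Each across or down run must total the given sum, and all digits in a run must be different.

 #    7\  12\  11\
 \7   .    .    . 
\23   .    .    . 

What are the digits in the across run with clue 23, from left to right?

6 8 9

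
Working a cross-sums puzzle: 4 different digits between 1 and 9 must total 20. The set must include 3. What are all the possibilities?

{1,3,7,9}; {2,3,6,9}; {2,3,7,8}; {3,4,5,8}; {3,4,6,7}

4 distinct digits from 1–9 sum between 10 and 30.
Keeping only sets containing 3.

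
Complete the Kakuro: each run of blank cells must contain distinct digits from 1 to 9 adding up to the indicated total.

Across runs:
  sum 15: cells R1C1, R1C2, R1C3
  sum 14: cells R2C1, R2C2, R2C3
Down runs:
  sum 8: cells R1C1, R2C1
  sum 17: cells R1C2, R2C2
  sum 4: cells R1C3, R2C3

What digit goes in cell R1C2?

17 in 2 cells must be {8,9}; 4 in 2 cells must be {1,3}.
Nothing is forced directly, so branch on R1C2, whose candidates are 8 or 9. If R1C2 = 9: that forces R1C3 = 1, R2C2 = 8, after which R2C3 would have to be in {1,2,4,5} for the 14 across but in {3} for the 4 down — contradiction. So R1C2 = 8.
R2C2 = 17 − 8 = 9 completes the 17 down.
Nothing is forced directly, so branch on R1C3, whose candidates are 1 or 3. If R1C3 = 3: then R1C1 would have to be in {4} for the 15 across but in {1,2,3,5,6,7} for the 8 down — contradiction. So R1C3 = 1.
R1C1 = 15 − 9 = 6 completes the 15 across.
R2C1 = 8 − 6 = 2 completes the 8 down.
R2C3 = 14 − 11 = 3 completes the 14 across.

8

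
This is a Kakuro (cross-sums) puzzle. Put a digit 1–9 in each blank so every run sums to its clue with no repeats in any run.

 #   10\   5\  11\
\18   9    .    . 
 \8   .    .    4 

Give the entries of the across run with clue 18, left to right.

9 2 7

R1C3 = 11 − 4 = 7 completes the 11 down.
R2C1 = 10 − 9 = 1 completes the 10 down.
R2C2 = 8 − 5 = 3 completes the 8 across.
R1C2 = 18 − 16 = 2 completes the 18 across.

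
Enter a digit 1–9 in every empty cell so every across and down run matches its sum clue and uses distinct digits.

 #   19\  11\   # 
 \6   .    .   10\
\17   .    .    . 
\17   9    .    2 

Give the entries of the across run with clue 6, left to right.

4 2

R2C3 = 10 − 2 = 8 completes the 10 down.
R3C2 = 17 − 11 = 6 completes the 17 across.
Nothing is forced directly, so branch on R1C1, whose candidates are 2 or 4. If R1C1 = 2: that forces R1C2 = 4, after which R2C1 would have to be in {2,3,4,5,6,7} for the 17 across but in {8} for the 19 down — contradiction. So R1C1 = 4.
R1C2 = 6 − 4 = 2 completes the 6 across.
R2C1 = 19 − 13 = 6 completes the 19 down.
R2C2 = 17 − 14 = 3 completes the 17 across.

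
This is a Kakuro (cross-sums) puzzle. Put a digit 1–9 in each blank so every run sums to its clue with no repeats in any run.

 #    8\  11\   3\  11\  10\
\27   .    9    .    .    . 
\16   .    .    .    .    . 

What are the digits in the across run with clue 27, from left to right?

16 in 5 cells must be {1,2,3,4,6}; 3 in 2 cells must be {1,2}.
R2C2 = 11 − 9 = 2 completes the 11 down.
Given what's placed, R2C3 must be 1 to fit the 16 across and 3 down.
R1C3 = 3 − 1 = 2 completes the 3 down.
Nothing is forced directly, so branch on R2C1, whose candidates are 3 or 6. If R2C1 = 6: then R1C1 would have to be in {1,3,4,5,6,7,8} for the 27 across but in {2} for the 8 down — contradiction. So R2C1 = 3.
R1C1 = 8 − 3 = 5 completes the 8 down.
No cell is forced outright now. R2C4 can only be 4 or 6 (the digits allowed by both its 16 across and its 11 down). If R2C4 = 6: then R1C4 would have to be in {3,4,7,8} for the 27 across but in {5} for the 11 down — contradiction. So R2C4 = 4.
R1C4 = 11 − 4 = 7 completes the 11 down.
R1C5 = 27 − 23 = 4 completes the 27 across.

5, 9, 2, 7, 4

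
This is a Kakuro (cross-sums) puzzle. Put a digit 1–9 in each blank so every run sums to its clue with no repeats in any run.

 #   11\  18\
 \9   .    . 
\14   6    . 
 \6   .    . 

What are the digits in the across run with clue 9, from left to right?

R2C2 = 14 − 6 = 8 completes the 14 across.
Nothing is forced directly, so branch on R3C2, whose candidates are 1 or 4. If R3C2 = 1: then R1C2 would have to be in {1,2,3,4,5,6,7,8} for the 9 across but in {9} for the 18 down — contradiction. So R3C2 = 4.
R1C2 = 18 − 12 = 6 completes the 18 down.
R3C1 = 6 − 4 = 2 completes the 6 across.
R1C1 = 9 − 6 = 3 completes the 9 across.

3 6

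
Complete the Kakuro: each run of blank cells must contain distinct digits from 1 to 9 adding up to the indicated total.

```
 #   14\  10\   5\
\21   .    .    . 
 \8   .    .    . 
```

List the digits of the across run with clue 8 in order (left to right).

The 21 across and the 5 down share only 4, so R1C3 = 4.
The 8 across and the 14 down share only 5, so R2C1 = 5.
R2C3 = 5 − 4 = 1 completes the 5 down.
R1C1 = 14 − 5 = 9 completes the 14 down.
R1C2 = 21 − 13 = 8 completes the 21 across.
R2C2 = 8 − 6 = 2 completes the 8 across.

5 2 1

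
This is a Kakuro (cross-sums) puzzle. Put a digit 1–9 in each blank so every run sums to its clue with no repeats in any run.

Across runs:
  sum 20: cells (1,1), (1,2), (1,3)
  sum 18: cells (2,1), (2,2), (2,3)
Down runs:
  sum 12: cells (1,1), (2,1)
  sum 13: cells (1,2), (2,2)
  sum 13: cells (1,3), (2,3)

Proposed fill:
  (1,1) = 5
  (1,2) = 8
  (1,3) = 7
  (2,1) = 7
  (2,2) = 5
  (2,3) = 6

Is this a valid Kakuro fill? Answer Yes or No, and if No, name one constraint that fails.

Across: 5+8+7=20; 7+5+6=18. Down: 5+7=12; 8+5=13; 7+6=13. No digit repeats within any run.

Yes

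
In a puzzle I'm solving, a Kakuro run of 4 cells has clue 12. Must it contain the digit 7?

Counterexample: {1,2,3,6} sums to 12 without using 7.

No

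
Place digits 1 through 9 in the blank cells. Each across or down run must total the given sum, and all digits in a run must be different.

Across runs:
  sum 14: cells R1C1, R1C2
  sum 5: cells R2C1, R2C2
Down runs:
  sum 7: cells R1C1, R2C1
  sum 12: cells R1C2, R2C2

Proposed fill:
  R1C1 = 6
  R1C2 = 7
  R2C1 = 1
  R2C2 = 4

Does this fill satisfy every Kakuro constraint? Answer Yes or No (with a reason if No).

No — the across run R1C1–R1C2 sums to 13, not 14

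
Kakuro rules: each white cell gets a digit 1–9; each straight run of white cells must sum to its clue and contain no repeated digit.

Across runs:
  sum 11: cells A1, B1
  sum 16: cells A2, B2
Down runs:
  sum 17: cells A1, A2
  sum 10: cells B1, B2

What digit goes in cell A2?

16 in 2 cells must be {7,9}; 17 in 2 cells must be {8,9}.
The 16 across and the 17 down share only 9, so A2 = 9.
B2 = 16 − 9 = 7 completes the 16 across.
A1 = 17 − 9 = 8 completes the 17 down.
B1 = 11 − 8 = 3 completes the 11 across.

9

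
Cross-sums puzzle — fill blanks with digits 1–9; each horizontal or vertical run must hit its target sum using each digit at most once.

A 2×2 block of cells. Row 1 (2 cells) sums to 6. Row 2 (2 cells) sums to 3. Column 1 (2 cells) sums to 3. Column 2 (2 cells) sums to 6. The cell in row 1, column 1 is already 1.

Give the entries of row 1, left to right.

3 in 2 cells must be {1,2}.
(1,2) = 6 − 1 = 5 completes the 6 across.
(2,1) = 3 − 1 = 2 completes the 3 down.
(2,2) = 3 − 2 = 1 completes the 3 across.

1 5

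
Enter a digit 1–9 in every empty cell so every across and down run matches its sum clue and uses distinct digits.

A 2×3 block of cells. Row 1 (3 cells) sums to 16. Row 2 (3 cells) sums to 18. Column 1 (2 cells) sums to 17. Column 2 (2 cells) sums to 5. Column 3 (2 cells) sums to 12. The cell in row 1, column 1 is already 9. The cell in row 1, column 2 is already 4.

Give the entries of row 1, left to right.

17 in 2 cells must be {8,9}.
(1,3) = 16 − 13 = 3 completes the 16 across.
(2,1) = 17 − 9 = 8 completes the 17 down.
(2,2) = 5 − 4 = 1 completes the 5 down.
(2,3) = 18 − 9 = 9 completes the 18 across.

9 4 3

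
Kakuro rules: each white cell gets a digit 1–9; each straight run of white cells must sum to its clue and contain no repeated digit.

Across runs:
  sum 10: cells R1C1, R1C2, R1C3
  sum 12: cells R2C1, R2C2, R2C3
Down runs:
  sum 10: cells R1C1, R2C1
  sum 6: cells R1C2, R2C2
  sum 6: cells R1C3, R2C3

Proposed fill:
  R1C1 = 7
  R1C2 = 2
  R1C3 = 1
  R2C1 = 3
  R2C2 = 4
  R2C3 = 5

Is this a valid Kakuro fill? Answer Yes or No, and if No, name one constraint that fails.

Yes

Across: 7+2+1=10; 3+4+5=12. Down: 7+3=10; 2+4=6; 1+5=6. No digit repeats within any run.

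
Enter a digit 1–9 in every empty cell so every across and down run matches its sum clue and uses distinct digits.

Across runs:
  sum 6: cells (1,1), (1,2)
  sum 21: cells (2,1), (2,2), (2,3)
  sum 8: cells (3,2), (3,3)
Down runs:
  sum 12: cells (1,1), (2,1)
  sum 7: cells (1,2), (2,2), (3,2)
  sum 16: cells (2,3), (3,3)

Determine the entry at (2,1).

8

7 in 3 cells must be {1,2,4}; 16 in 2 cells must be {7,9}.
The 21 across and the 7 down share only 4, so (2,2) = 4.
(2,3) = 9: the only remaining digit allowed by both the 21 across and the 16 down.
(3,3) = 16 − 9 = 7 completes the 16 down.
(2,1) = 21 − 13 = 8 completes the 21 across.
(3,2) = 8 − 7 = 1 completes the 8 across.
(1,1) = 12 − 8 = 4 completes the 12 down.
(1,2) = 6 − 4 = 2 completes the 6 across.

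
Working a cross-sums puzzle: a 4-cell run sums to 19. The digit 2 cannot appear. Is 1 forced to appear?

No

Counterexample: {3,4,5,7} sums to 19 under that restriction without using 1.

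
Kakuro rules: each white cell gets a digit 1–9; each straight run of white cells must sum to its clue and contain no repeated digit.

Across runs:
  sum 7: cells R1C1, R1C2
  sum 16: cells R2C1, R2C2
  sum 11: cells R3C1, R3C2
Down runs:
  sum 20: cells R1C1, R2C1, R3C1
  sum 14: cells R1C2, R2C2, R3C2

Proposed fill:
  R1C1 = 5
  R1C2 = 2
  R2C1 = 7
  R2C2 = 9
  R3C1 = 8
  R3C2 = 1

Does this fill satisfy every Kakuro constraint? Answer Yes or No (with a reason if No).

No — the down run R1C2–R3C2 sums to 12, not 14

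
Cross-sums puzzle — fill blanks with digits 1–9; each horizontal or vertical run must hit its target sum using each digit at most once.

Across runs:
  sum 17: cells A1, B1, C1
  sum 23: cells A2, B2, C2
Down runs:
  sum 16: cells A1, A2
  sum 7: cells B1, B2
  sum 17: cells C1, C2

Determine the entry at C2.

8

23 in 3 cells must be {6,8,9}; 16 in 2 cells must be {7,9}; 17 in 2 cells must be {8,9}.
The 23 across and the 16 down share only 9, so A2 = 9.
Given what's placed, B2 must be 6 to fit the 23 across and 7 down.
C2 = 23 − 15 = 8 completes the 23 across.
A1 = 16 − 9 = 7 completes the 16 down.
B1 = 7 − 6 = 1 completes the 7 down.
C1 = 17 − 8 = 9 completes the 17 across.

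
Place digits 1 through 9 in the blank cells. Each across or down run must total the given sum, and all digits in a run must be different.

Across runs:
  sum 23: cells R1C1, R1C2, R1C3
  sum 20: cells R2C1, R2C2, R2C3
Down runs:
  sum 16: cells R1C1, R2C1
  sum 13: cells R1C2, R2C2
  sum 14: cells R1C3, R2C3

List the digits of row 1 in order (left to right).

9, 8, 6

23 in 3 cells must be {6,8,9}; 16 in 2 cells must be {7,9}.
The 23 across and the 16 down share only 9, so R1C1 = 9.
R2C1 = 16 − 9 = 7 completes the 16 down.
Nothing is forced directly, so branch on R1C2, whose candidates are 6 or 8. If R1C2 = 6: that forces R1C3 = 8, after which R2C2 would have to be in {4,5,8,9} for the 20 across but in {7} for the 13 down — contradiction. So R1C2 = 8.
R1C3 = 23 − 17 = 6 completes the 23 across.
R2C2 = 13 − 8 = 5 completes the 13 down.
R2C3 = 20 − 12 = 8 completes the 20 across.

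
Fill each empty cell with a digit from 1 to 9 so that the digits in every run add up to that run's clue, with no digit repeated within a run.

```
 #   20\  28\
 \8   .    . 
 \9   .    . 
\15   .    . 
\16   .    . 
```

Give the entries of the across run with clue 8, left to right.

3 5

16 in 2 cells must be {7,9}.
Nothing is forced directly, so branch on R4C2, whose candidates are 7 or 9. If R4C2 = 7: then R1C2 would have to be in {1,2,3,5,6,7} for the 8 across but in {4,8,9} for the 28 down — contradiction. So R4C2 = 9.
R4C1 = 16 − 9 = 7 completes the 16 across.
Nothing is forced directly, so branch on R3C2, whose candidates are 6 or 7 or 8. If R3C2 = 7: then R1C2 would have to be in {1,2,3,5,6,7} for the 8 across but in {4,8} for the 28 down — contradiction. If R3C2 = 8: then R3C1 would have to be in {7} for the 15 across but in {1,2,3,4,5,6,8,9} for the 20 down — contradiction. So R3C2 = 6.
R1C2 = 5: the only remaining digit allowed by both the 8 across and the 28 down.
R2C2 = 28 − 20 = 8 completes the 28 down.
R3C1 = 15 − 6 = 9 completes the 15 across.
R1C1 = 8 − 5 = 3 completes the 8 across.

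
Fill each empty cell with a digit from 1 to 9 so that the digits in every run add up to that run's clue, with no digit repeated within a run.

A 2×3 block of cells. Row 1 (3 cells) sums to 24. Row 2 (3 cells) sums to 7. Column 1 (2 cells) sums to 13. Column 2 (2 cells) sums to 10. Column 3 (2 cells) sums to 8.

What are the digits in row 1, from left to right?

24 in 3 cells must be {7,8,9}; 7 in 3 cells must be {1,2,4}.
The 24 across and the 8 down share only 7, so (1,3) = 7.
The 7 across and the 13 down share only 4, so (2,1) = 4.
(2,3) = 8 − 7 = 1 completes the 8 down.
(1,1) = 13 − 4 = 9 completes the 13 down.
(1,2) = 24 − 16 = 8 completes the 24 across.
(2,2) = 7 − 5 = 2 completes the 7 across.

9 8 7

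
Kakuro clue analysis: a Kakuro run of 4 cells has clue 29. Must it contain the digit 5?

Yes

The only way to make 29 from 4 distinct digits is {5,7,8,9}, which contains 5.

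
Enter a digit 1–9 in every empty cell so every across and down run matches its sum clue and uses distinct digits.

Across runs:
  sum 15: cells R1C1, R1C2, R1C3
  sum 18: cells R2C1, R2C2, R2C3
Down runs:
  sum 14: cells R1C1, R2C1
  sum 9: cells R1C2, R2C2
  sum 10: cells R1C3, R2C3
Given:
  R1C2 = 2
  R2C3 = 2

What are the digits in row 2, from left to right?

9, 7, 2

R1C3 = 10 − 2 = 8 completes the 10 down.
Given what's placed, R2C1 must be 9 to fit the 18 across and 14 down.
R2C2 = 18 − 11 = 7 completes the 18 across.
R1C1 = 15 − 10 = 5 completes the 15 across.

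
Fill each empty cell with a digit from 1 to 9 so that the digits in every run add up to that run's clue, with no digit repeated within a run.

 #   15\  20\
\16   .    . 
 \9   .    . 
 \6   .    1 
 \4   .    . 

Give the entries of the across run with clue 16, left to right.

7, 9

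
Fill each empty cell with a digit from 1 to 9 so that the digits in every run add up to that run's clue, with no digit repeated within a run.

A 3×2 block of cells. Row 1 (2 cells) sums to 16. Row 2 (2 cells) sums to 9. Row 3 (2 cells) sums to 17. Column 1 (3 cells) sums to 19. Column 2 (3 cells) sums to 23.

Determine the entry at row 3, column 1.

9

16 in 2 cells must be {7,9}; 17 in 2 cells must be {8,9}; 23 in 3 cells must be {6,8,9}.
The 16 across and the 23 down share only 9, so (1,2) = 9.
Given what's placed, (3,2) must be 8 to fit the 17 across and 23 down.
(1,1) = 16 − 9 = 7 completes the 16 across.
(2,2) = 23 − 17 = 6 completes the 23 down.
(3,1) = 17 − 8 = 9 completes the 17 across.
(2,1) = 9 − 6 = 3 completes the 9 across.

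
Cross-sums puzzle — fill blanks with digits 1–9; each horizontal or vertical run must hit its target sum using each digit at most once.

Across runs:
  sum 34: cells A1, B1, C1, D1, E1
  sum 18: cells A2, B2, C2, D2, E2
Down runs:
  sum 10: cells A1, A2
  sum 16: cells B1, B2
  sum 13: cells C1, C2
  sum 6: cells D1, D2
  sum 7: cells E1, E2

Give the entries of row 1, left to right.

7 9 8 4 6

34 in 5 cells must be {4,6,7,8,9}; 16 in 2 cells must be {7,9}.
Only 4 fits D1 under both its across sum 34 and down sum 6.
Given what's placed, E1 must be 6 to fit the 34 across and 7 down.
Intersecting the 18 across with the 16 down forces B2 = 7.
Given what's placed, C2 must be 5 to fit the 18 across and 13 down.
D2 = 6 − 4 = 2 completes the 6 down.
E2 = 7 − 6 = 1 completes the 7 down.
B1 = 16 − 7 = 9 completes the 16 down.
C1 = 13 − 5 = 8 completes the 13 down.
A2 = 18 − 15 = 3 completes the 18 across.
A1 = 34 − 27 = 7 completes the 34 across.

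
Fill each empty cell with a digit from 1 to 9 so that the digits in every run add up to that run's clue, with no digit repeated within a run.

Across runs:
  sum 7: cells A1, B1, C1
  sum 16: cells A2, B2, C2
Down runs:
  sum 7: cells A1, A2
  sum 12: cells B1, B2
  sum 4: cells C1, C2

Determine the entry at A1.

7 in 3 cells must be {1,2,4}; 4 in 2 cells must be {1,3}.
The 7 across and the 12 down share only 4, so B1 = 4.
Given what's placed, C1 must be 1 to fit the 7 across and 4 down.
B2 = 12 − 4 = 8 completes the 12 down.
C2 = 4 − 1 = 3 completes the 4 down.
A1 = 7 − 5 = 2 completes the 7 across.
A2 = 16 − 11 = 5 completes the 16 across.

2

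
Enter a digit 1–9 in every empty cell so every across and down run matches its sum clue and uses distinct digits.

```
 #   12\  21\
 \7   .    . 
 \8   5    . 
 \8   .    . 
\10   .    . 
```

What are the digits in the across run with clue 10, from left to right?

4 6

R2C2 = 8 − 5 = 3 completes the 8 across.
No cell is forced outright now. R1C1 can only be 1 or 2 or 4 (the digits allowed by both its 7 across and its 12 down). If R1C1 = 1: that forces R1C2 = 6, R3C1 = 2, after which R3C2 would have to be in {6} for the 8 across but in {4,5,7,8} for the 21 down — contradiction. If R1C1 = 4: then R1C2 would have to be in {3} for the 7 across but in {1,2,4,5,6,7,8,9} for the 21 down — contradiction. So R1C1 = 2.
R1C2 = 7 − 2 = 5 completes the 7 across.
R3C1 = 1: the only remaining digit allowed by both the 8 across and the 12 down.
R3C2 = 8 − 1 = 7 completes the 8 across.
R4C1 = 12 − 8 = 4 completes the 12 down.
R4C2 = 10 − 4 = 6 completes the 10 across.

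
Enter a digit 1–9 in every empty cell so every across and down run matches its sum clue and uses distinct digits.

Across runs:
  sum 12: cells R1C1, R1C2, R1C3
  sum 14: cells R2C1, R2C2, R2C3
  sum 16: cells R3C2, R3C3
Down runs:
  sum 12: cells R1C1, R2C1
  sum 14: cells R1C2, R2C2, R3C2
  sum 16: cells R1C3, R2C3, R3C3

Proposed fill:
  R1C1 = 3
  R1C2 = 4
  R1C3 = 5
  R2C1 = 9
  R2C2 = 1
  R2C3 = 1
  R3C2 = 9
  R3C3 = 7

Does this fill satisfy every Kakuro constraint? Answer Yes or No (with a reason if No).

No — the down run R1C3–R3C3 sums to 13, not 16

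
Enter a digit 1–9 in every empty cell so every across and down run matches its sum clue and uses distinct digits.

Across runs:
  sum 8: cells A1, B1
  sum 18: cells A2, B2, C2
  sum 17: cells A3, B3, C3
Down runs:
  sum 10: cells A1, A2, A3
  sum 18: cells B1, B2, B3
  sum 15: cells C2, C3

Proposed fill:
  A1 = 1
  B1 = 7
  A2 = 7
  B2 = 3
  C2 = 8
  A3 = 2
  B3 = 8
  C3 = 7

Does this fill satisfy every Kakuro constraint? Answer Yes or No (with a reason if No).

Across: 1+7=8; 7+3+8=18; 2+8+7=17. Down: 1+7+2=10; 7+3+8=18; 8+7=15. No digit repeats within any run.

Yes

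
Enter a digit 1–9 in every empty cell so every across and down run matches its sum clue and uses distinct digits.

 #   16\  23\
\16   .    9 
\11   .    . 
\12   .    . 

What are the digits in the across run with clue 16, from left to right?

16 in 2 cells must be {7,9}; 23 in 3 cells must be {6,8,9}.
R1C1 = 16 − 9 = 7 completes the 16 across.
Given what's placed, R3C2 must be 8 to fit the 12 across and 23 down.
R2C2 = 23 − 17 = 6 completes the 23 down.
R3C1 = 12 − 8 = 4 completes the 12 across.
R2C1 = 11 − 6 = 5 completes the 11 across.

7, 9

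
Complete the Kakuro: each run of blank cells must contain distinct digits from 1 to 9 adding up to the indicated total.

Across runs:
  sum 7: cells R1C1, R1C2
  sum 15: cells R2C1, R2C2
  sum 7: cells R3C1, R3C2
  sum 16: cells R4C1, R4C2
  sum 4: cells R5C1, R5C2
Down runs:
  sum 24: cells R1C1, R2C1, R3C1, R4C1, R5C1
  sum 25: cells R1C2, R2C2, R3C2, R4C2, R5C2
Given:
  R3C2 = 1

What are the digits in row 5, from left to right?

16 in 2 cells must be {7,9}; 4 in 2 cells must be {1,3}.
R3C1 = 7 − 1 = 6 completes the 7 across.
Given what's placed, R5C2 must be 3 to fit the 4 across and 25 down.
R5C1 = 4 − 3 = 1 completes the 4 across.

1 3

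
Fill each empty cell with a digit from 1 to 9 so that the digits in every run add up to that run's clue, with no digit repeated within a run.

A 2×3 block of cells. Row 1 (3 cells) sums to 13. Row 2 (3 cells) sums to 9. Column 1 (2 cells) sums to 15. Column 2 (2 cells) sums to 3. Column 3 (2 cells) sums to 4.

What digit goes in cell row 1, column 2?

3 in 2 cells must be {1,2}; 4 in 2 cells must be {1,3}.
The 9 across and the 15 down share only 6, so (2,1) = 6.
Given what's placed, (2,3) must be 1 to fit the 9 across and 4 down.
(1,1) = 15 − 6 = 9 completes the 15 down.
(1,2) = 1: the only remaining digit allowed by both the 13 across and the 3 down.
(1,3) = 13 − 10 = 3 completes the 13 across.
(2,2) = 9 − 7 = 2 completes the 9 across.

1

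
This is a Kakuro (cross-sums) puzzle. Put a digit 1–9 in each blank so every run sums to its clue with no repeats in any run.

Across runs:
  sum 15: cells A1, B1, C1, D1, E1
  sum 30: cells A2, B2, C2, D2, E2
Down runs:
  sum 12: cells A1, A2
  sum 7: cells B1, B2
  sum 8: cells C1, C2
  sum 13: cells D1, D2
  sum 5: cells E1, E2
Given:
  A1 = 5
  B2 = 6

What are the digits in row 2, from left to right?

7 6 5 9 3

15 in 5 cells must be {1,2,3,4,5}.
B1 = 7 − 6 = 1 completes the 7 down.
Given what's placed, D1 must be 4 to fit the 15 across and 13 down.
A2 = 12 − 5 = 7 completes the 12 down.
D2 = 13 − 4 = 9 completes the 13 down.
E2 = 3: the only remaining digit allowed by both the 30 across and the 5 down.
E1 = 5 − 3 = 2 completes the 5 down.
C2 = 30 − 25 = 5 completes the 30 across.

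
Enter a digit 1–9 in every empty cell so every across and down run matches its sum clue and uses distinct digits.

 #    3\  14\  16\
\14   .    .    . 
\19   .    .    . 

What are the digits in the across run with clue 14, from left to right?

3 in 2 cells must be {1,2}; 16 in 2 cells must be {7,9}.
The 19 across and the 3 down share only 2, so R2C1 = 2.
Given what's placed, R2C3 must be 9 to fit the 19 across and 16 down.
R1C1 = 3 − 2 = 1 completes the 3 down.
R1C3 = 16 − 9 = 7 completes the 16 down.
R2C2 = 19 − 11 = 8 completes the 19 across.
R1C2 = 14 − 8 = 6 completes the 14 across.

1 6 7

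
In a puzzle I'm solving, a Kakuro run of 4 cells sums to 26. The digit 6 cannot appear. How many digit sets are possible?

2

4 distinct digits from 1–9 sum between 10 and 30.
Dropping sets that contain 6.
Enumerating: {2,7,8,9}, {4,5,8,9}.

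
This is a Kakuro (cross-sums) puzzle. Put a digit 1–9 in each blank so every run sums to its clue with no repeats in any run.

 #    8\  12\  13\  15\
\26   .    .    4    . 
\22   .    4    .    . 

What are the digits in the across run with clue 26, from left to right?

R1C2 = 12 − 4 = 8 completes the 12 down.
R1C4 = 9: the only remaining digit allowed by both the 26 across and the 15 down.
R2C3 = 13 − 4 = 9 completes the 13 down.
R2C4 = 15 − 9 = 6 completes the 15 down.
R1C1 = 26 − 21 = 5 completes the 26 across.
R2C1 = 22 − 19 = 3 completes the 22 across.

5 8 4 9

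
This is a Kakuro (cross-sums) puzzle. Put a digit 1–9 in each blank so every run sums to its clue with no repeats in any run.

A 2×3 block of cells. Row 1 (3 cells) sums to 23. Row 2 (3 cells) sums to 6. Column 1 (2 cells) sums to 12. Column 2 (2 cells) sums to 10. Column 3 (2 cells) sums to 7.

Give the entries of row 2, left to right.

23 in 3 cells must be {6,8,9}; 6 in 3 cells must be {1,2,3}.
The 23 across and the 7 down share only 6, so (1,3) = 6.
The 6 across and the 12 down share only 3, so (2,1) = 3.
(2,3) = 7 − 6 = 1 completes the 7 down.
(1,1) = 12 − 3 = 9 completes the 12 down.
(1,2) = 23 − 15 = 8 completes the 23 across.
(2,2) = 6 − 4 = 2 completes the 6 across.

3, 2, 1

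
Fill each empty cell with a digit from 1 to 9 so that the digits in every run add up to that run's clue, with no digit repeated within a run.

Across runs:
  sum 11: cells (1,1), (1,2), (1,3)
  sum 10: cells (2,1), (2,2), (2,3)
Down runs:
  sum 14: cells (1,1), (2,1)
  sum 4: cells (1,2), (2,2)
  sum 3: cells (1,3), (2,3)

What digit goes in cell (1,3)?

2

4 in 2 cells must be {1,3}; 3 in 2 cells must be {1,2}.
Nothing is forced directly, so branch on (2,1), whose candidates are 5 or 6. If (2,1) = 5: then (1,1) would have to be in {1,2,3,4,5,6,7,8} for the 11 across but in {9} for the 14 down — contradiction. So (2,1) = 6.
(1,1) = 14 − 6 = 8 completes the 14 down.
Given what's placed, (1,2) must be 1 to fit the 11 across and 4 down.
(1,3) = 11 − 9 = 2 completes the 11 across.
(2,2) = 4 − 1 = 3 completes the 4 down.
(2,3) = 10 − 9 = 1 completes the 10 across.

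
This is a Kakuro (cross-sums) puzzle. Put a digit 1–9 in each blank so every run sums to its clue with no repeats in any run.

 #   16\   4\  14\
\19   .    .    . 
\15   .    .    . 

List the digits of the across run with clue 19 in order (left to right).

7, 3, 9

16 in 2 cells must be {7,9}; 4 in 2 cells must be {1,3}.
The 19 across and the 4 down share only 3, so R1C2 = 3.
Given what's placed, R1C3 must be 9 to fit the 19 across and 14 down.
R2C2 = 4 − 3 = 1 completes the 4 down.
R2C3 = 14 − 9 = 5 completes the 14 down.
R1C1 = 19 − 12 = 7 completes the 19 across.
R2C1 = 15 − 6 = 9 completes the 15 across.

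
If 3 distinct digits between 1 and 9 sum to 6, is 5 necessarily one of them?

No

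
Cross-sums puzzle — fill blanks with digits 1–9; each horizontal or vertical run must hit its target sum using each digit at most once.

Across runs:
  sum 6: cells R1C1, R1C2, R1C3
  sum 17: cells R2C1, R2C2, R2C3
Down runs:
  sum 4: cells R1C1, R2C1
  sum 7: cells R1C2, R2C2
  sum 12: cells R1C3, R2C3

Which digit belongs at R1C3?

6 in 3 cells must be {1,2,3}; 4 in 2 cells must be {1,3}.
The 6 across and the 12 down share only 3, so R1C3 = 3.
R2C3 = 12 − 3 = 9 completes the 12 down.
Given what's placed, R1C1 must be 1 to fit the 6 across and 4 down.
R1C2 = 6 − 4 = 2 completes the 6 across.
R2C1 = 4 − 1 = 3 completes the 4 down.
R2C2 = 17 − 12 = 5 completes the 17 across.

3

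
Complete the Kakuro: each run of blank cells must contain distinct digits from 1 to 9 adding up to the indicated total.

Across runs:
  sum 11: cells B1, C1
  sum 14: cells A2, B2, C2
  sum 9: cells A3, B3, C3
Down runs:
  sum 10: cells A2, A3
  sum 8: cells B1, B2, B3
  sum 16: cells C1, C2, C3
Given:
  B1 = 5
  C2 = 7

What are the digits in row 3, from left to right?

4 2 3

C1 = 11 − 5 = 6 completes the 11 across.
C3 = 16 − 13 = 3 completes the 16 down.
Nothing is forced directly, so branch on B2, whose candidates are 1 or 2. If B2 = 2: then A2 would have to be in {5} for the 14 across but in {1,2,3,4,6,7,8,9} for the 10 down — contradiction. So B2 = 1.
A2 = 14 − 8 = 6 completes the 14 across.
A3 = 10 − 6 = 4 completes the 10 down.
B3 = 9 − 7 = 2 completes the 9 across.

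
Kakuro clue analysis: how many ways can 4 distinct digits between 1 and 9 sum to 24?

4 distinct digits from 1–9 sum between 10 and 30.

8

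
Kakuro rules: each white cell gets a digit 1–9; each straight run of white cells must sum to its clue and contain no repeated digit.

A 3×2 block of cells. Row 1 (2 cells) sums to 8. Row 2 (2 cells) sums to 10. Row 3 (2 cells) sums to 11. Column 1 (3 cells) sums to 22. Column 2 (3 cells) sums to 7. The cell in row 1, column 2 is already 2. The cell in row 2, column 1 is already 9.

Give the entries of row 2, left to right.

9, 1

7 in 3 cells must be {1,2,4}.
(1,1) = 8 − 2 = 6 completes the 8 across.
(2,2) = 10 − 9 = 1 completes the 10 across.
(3,1) = 22 − 15 = 7 completes the 22 down.
(3,2) = 11 − 7 = 4 completes the 11 across.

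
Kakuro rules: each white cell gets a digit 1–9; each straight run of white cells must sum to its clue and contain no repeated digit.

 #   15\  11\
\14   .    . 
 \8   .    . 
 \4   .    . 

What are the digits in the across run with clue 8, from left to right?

4 in 2 cells must be {1,3}.
Nothing is forced directly, so branch on R1C2, whose candidates are 5 or 6 or 8. If R1C2 = 5: that forces R1C1 = 9, R2C2 = 2, R3C1 = 1, after which R3C2 would have to be in {3} for the 4 across but in {4} for the 11 down — contradiction. If R1C2 = 8: that forces R1C1 = 6, R3C1 = 1, after which R3C2 would have to be in {3} for the 4 across but in {1,2} for the 11 down — contradiction. So R1C2 = 6.
R1C1 = 14 − 6 = 8 completes the 14 across.
Nothing is forced directly, so branch on R3C1, whose candidates are 1 or 3. If R3C1 = 3: then R2C1 would have to be in {1,2,3,5,6,7} for the 8 across but in {4} for the 15 down — contradiction. So R3C1 = 1.
R2C1 = 15 − 9 = 6 completes the 15 down.
R2C2 = 8 − 6 = 2 completes the 8 across.
R3C2 = 4 − 1 = 3 completes the 4 across.

6 2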